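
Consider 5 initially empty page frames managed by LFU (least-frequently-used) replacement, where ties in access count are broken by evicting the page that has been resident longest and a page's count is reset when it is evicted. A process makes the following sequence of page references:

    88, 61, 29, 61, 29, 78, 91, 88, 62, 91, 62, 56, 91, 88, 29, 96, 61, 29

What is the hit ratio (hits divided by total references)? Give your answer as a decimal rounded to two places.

88 -> fault, frames [88]
61 -> fault, frames [88, 61]
29 -> fault, frames [88, 61, 29]
61 -> hit
29 -> hit
78 -> fault, frames [88, 61, 29, 78]
91 -> fault, frames [88, 61, 29, 78, 91]
88 -> hit
62 -> fault, evict 78, frames [88, 61, 29, 91, 62]
91 -> hit
62 -> hit
56 -> fault, evict 88, frames [61, 29, 91, 62, 56]
91 -> hit
88 -> fault, evict 56, frames [61, 29, 91, 62, 88]
29 -> hit
96 -> fault, evict 88, frames [61, 29, 91, 62, 96]
61 -> hit
29 -> hit
Hits: 9 of 18 references → 9/18 = 0.5000.

0.50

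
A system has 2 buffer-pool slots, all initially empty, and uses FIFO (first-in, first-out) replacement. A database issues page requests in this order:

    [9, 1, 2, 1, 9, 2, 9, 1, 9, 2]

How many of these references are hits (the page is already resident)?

9 -> fault, frames {9}
1 -> fault, frames {9,1}
2 -> fault, evict 9, frames {1,2}
1 -> hit
9 -> fault, evict 1, frames {2,9}
2 -> hit
9 -> hit
1 -> fault, evict 2, frames {9,1}
9 -> hit
2 -> fault, evict 9, frames {1,2}
Hits: 4.

4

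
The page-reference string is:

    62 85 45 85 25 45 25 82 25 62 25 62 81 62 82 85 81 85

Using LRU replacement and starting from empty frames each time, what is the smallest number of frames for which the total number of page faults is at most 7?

5

f=1: 18 faults
f=2: 11 faults
f=3: 10 faults
f=4: 8 faults
f=5: 7 faults
f=6: 6 faults
Smallest f with faults ≤ 7 is 5.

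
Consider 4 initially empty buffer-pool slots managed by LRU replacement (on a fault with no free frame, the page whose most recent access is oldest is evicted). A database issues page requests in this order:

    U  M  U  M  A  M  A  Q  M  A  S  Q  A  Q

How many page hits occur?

U -> miss, frames {U}
M -> miss, frames {U,M}
U -> hit
M -> hit
A -> miss, frames {U,M,A}
M -> hit
A -> hit
Q -> miss, frames {U,M,A,Q}
M -> hit
A -> hit
S -> miss, evict U, frames {Q,M,A,S}
Q -> hit
A -> hit
Q -> hit
Hits: 9.

9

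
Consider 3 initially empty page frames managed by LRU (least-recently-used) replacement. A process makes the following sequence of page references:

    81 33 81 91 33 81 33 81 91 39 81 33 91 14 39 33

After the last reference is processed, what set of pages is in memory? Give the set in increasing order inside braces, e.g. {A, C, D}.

{14, 33, 39}

81 -> fault, frames (81)
33 -> fault, frames (81 33)
81 -> hit
91 -> fault, frames (33 81 91)
33 -> hit
81 -> hit
33 -> hit
81 -> hit
91 -> hit
39 -> fault, evict 33, frames (81 91 39)
81 -> hit
33 -> fault, evict 91, frames (39 81 33)
91 -> fault, evict 39, frames (81 33 91)
14 -> fault, evict 81, frames (33 91 14)
39 -> fault, evict 33, frames (91 14 39)
33 -> fault, evict 91, frames (14 39 33)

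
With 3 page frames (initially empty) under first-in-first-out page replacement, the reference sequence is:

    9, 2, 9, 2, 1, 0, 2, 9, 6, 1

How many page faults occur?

7

9: fault, frames [9]
2: fault, frames [9, 2]
9: hit
2: hit
1: fault, frames [9, 2, 1]
0: fault, evict 9, frames [2, 1, 0]
2: hit
9: fault, evict 2, frames [1, 0, 9]
6: fault, evict 1, frames [0, 9, 6]
1: fault, evict 0, frames [9, 6, 1]
Page faults: 7.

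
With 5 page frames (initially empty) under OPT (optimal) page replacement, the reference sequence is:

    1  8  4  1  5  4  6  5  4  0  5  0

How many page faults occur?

1 -> miss, frames (1)
8 -> miss, frames (1 8)
4 -> miss, frames (1 8 4)
1 -> hit
5 -> miss, frames (1 8 4 5)
4 -> hit
6 -> miss, frames (1 8 4 5 6)
5 -> hit
4 -> hit
0 -> miss, evict 6, frames (1 8 4 5 0)
5 -> hit
0 -> hit
Page faults: 6.

6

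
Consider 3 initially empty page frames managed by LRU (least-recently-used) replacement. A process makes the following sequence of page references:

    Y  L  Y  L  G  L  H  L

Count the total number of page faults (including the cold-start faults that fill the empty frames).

Y: fault, frames (Y)
L: fault, frames (Y L)
Y: hit
L: hit
G: fault, frames (Y L G)
L: hit
H: fault, evict Y, frames (G L H)
L: hit
Page faults: 4.

4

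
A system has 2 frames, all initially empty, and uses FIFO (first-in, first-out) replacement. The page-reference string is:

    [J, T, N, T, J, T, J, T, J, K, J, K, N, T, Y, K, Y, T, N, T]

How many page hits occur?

J: miss, frames (J)
T: miss, frames (J T)
N: miss, evict J, frames (T N)
T: hit
J: miss, evict T, frames (N J)
T: miss, evict N, frames (J T)
J: hit
T: hit
J: hit
K: miss, evict J, frames (T K)
J: miss, evict T, frames (K J)
K: hit
N: miss, evict K, frames (J N)
T: miss, evict J, frames (N T)
Y: miss, evict N, frames (T Y)
K: miss, evict T, frames (Y K)
Y: hit
T: miss, evict Y, frames (K T)
N: miss, evict K, frames (T N)
T: hit
Hits: 7.

7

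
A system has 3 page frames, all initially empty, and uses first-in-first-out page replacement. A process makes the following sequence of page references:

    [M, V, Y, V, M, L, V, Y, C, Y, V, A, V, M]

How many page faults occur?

M: miss, frames {M}
V: miss, frames {M,V}
Y: miss, frames {M,V,Y}
V: hit
M: hit
L: miss, evict M, frames {V,Y,L}
V: hit
Y: hit
C: miss, evict V, frames {Y,L,C}
Y: hit
V: miss, evict Y, frames {L,C,V}
A: miss, evict L, frames {C,V,A}
V: hit
M: miss, evict C, frames {V,A,M}
Page faults: 8.

8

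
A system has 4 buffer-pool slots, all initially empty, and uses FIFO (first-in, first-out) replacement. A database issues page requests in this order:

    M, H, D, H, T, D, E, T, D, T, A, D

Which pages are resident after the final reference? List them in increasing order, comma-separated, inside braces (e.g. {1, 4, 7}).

{A, D, E, T}

M: fault, frames [M]
H: fault, frames [M, H]
D: fault, frames [M, H, D]
H: hit
T: fault, frames [M, H, D, T]
D: hit
E: fault, evict M, frames [H, D, T, E]
T: hit
D: hit
T: hit
A: fault, evict H, frames [D, T, E, A]
D: hit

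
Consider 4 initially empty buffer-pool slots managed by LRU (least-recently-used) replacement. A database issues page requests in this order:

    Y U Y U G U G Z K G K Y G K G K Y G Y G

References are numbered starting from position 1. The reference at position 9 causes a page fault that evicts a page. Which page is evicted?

pos 1: Y → miss, frames (Y)
pos 2: U → miss, frames (Y U)
pos 3: Y → hit
pos 4: U → hit
pos 5: G → miss, frames (Y U G)
pos 6: U → hit
pos 7: G → hit
pos 8: Z → miss, frames (Y U G Z)
pos 9: K → miss, evict Y, frames (U G Z K)
At position 9, page Y is evicted.

Y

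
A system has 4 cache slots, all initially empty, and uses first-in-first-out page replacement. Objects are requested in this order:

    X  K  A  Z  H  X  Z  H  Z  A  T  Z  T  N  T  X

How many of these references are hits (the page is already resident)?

X → fault, frames {X}
K → fault, frames {X,K}
A → fault, frames {X,K,A}
Z → fault, frames {X,K,A,Z}
H → fault, evict X, frames {K,A,Z,H}
X → fault, evict K, frames {A,Z,H,X}
Z → hit
H → hit
Z → hit
A → hit
T → fault, evict A, frames {Z,H,X,T}
Z → hit
T → hit
N → fault, evict Z, frames {H,X,T,N}
T → hit
X → hit
Hits: 8.

8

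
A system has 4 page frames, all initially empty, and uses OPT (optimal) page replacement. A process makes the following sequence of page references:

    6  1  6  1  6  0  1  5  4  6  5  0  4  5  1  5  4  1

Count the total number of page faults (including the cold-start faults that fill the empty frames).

6

6 -> fault, frames (6)
1 -> fault, frames (6 1)
6 -> hit
1 -> hit
6 -> hit
0 -> fault, frames (6 1 0)
1 -> hit
5 -> fault, frames (6 1 0 5)
4 -> fault, evict 1, frames (6 0 5 4)
6 -> hit
5 -> hit
0 -> hit
4 -> hit
5 -> hit
1 -> fault, evict 0, frames (6 5 4 1)
5 -> hit
4 -> hit
1 -> hit
Page faults: 6.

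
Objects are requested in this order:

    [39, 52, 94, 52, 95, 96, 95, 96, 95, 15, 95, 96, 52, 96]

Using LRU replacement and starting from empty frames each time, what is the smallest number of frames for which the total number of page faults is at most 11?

f=1: 14 faults
f=2: 8 faults
f=3: 7 faults
f=4: 6 faults
f=5: 6 faults
f=6: 6 faults
Smallest f with faults ≤ 11 is 2.

2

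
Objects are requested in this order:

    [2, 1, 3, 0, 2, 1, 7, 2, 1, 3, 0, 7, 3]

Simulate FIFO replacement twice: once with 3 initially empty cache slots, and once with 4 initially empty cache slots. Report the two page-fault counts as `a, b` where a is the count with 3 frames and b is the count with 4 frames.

9, 10

3 frames: F F F F F F F . . F F . . → 9 faults.
4 frames: F F F F . . F F F F F F . → 10 faults.
10 > 9: adding a frame increased faults — Belady's anomaly.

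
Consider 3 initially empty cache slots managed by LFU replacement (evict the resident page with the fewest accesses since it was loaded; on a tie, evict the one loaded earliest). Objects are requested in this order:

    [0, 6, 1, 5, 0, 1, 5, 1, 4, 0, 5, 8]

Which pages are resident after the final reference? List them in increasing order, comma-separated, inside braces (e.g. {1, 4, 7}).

0 -> miss, frames {0}
6 -> miss, frames {0,6}
1 -> miss, frames {0,6,1}
5 -> miss, evict 0, frames {6,1,5}
0 -> miss, evict 6, frames {1,5,0}
1 -> hit
5 -> hit
1 -> hit
4 -> miss, evict 0, frames {1,5,4}
0 -> miss, evict 4, frames {1,5,0}
5 -> hit
8 -> miss, evict 0, frames {1,5,8}

{1, 5, 8}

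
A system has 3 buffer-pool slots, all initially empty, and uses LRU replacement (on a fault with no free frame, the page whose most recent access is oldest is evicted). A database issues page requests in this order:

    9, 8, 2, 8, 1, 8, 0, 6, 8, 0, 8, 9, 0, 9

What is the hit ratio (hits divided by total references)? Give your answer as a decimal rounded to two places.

0.50

9 -> fault, frames {9}
8 -> fault, frames {9,8}
2 -> fault, frames {9,8,2}
8 -> hit
1 -> fault, evict 9, frames {2,8,1}
8 -> hit
0 -> fault, evict 2, frames {1,8,0}
6 -> fault, evict 1, frames {8,0,6}
8 -> hit
0 -> hit
8 -> hit
9 -> fault, evict 6, frames {0,8,9}
0 -> hit
9 -> hit
Hits: 7 of 14 references → 7/14 = 0.5000.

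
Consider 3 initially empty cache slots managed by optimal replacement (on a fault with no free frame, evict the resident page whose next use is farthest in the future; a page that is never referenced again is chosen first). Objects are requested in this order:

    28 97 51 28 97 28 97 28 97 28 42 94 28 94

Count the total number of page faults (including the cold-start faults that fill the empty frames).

5

28: miss, frames (28)
97: miss, frames (28 97)
51: miss, frames (28 97 51)
28: hit
97: hit
28: hit
97: hit
28: hit
97: hit
28: hit
42: miss, evict 51, frames (28 97 42)
94: miss, evict 42, frames (28 97 94)
28: hit
94: hit
Page faults: 5.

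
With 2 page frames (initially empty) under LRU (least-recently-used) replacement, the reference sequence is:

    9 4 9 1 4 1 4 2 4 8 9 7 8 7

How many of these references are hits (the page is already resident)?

9: fault, frames [9]
4: fault, frames [9, 4]
9: hit
1: fault, evict 4, frames [9, 1]
4: fault, evict 9, frames [1, 4]
1: hit
4: hit
2: fault, evict 1, frames [4, 2]
4: hit
8: fault, evict 2, frames [4, 8]
9: fault, evict 4, frames [8, 9]
7: fault, evict 8, frames [9, 7]
8: fault, evict 9, frames [7, 8]
7: hit
Hits: 5.

5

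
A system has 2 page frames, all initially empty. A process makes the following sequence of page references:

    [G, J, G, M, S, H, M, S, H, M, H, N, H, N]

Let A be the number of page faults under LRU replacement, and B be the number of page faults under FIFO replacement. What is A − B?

-1

Under LRU: F F . F F F F F F F . F . . → 10 faults.
Under FIFO: F F . F F F F F F F . F F . → 11 faults.
A − B = 10 − 11 = -1.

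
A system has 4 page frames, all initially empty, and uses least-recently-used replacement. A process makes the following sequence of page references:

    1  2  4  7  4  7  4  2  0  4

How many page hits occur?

5

1 → fault, frames (1)
2 → fault, frames (1 2)
4 → fault, frames (1 2 4)
7 → fault, frames (1 2 4 7)
4 → hit
7 → hit
4 → hit
2 → hit
0 → fault, evict 1, frames (7 4 2 0)
4 → hit
Hits: 5.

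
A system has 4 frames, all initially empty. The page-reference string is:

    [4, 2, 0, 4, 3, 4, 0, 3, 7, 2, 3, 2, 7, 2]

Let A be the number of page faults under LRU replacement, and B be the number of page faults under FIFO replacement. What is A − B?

Under LRU: F F F . F . . . F F . . . . → 6 faults.
Under FIFO: F F F . F . . . F . . . . . → 5 faults.
A − B = 6 − 5 = 1.

1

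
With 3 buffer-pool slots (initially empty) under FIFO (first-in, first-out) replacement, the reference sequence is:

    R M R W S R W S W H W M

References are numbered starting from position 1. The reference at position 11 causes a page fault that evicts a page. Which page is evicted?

S

pos 1: R -> miss, frames {R}
pos 2: M -> miss, frames {R,M}
pos 3: R -> hit
pos 4: W -> miss, frames {R,M,W}
pos 5: S -> miss, evict R, frames {M,W,S}
pos 6: R -> miss, evict M, frames {W,S,R}
pos 7: W -> hit
pos 8: S -> hit
pos 9: W -> hit
pos 10: H -> miss, evict W, frames {S,R,H}
pos 11: W -> miss, evict S, frames {R,H,W}
At position 11, page S is evicted.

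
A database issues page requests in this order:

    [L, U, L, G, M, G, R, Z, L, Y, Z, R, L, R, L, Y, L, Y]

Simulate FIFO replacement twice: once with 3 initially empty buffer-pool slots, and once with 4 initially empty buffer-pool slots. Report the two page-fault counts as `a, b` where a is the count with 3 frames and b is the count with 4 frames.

3 frames: F F . F F . F F F F . F . . . . . . → 9 faults.
4 frames: F F . F F . F F F F . . . . . . . . → 8 faults.
8 < 9: adding a frame reduced faults, as is typical.

9, 8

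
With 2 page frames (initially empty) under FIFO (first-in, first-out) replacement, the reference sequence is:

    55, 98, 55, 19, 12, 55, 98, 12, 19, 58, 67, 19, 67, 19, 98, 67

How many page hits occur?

3

55 → fault, frames (55)
98 → fault, frames (55 98)
55 → hit
19 → fault, evict 55, frames (98 19)
12 → fault, evict 98, frames (19 12)
55 → fault, evict 19, frames (12 55)
98 → fault, evict 12, frames (55 98)
12 → fault, evict 55, frames (98 12)
19 → fault, evict 98, frames (12 19)
58 → fault, evict 12, frames (19 58)
67 → fault, evict 19, frames (58 67)
19 → fault, evict 58, frames (67 19)
67 → hit
19 → hit
98 → fault, evict 67, frames (19 98)
67 → fault, evict 19, frames (98 67)
Hits: 3.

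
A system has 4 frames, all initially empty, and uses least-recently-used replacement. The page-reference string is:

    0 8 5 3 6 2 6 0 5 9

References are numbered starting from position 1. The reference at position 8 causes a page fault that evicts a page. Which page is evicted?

5

pos 1: 0: miss, frames (0)
pos 2: 8: miss, frames (0 8)
pos 3: 5: miss, frames (0 8 5)
pos 4: 3: miss, frames (0 8 5 3)
pos 5: 6: miss, evict 0, frames (8 5 3 6)
pos 6: 2: miss, evict 8, frames (5 3 6 2)
pos 7: 6: hit
pos 8: 0: miss, evict 5, frames (3 2 6 0)
At position 8, page 5 is evicted.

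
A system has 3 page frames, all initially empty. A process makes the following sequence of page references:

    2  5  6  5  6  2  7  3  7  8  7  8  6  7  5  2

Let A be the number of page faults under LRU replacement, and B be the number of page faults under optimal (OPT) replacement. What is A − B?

Under LRU: F F F . . . F F . F . . F . F F → 9 faults.
Under OPT: F F F . . . F F . F . . . . F F → 8 faults.
A − B = 9 − 8 = 1.

1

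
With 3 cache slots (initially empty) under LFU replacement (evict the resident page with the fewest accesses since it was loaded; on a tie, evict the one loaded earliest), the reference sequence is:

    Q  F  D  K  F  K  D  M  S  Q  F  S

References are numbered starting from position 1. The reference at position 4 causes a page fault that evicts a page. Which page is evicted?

Q

pos 1: Q: miss, frames {Q}
pos 2: F: miss, frames {Q,F}
pos 3: D: miss, frames {Q,F,D}
pos 4: K: miss, evict Q, frames {F,D,K}
At position 4, page Q is evicted.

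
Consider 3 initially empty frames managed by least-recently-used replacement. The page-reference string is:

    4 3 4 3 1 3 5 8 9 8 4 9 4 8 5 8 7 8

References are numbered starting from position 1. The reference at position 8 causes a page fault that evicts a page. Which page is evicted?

pos 1: 4: miss, frames (4)
pos 2: 3: miss, frames (4 3)
pos 3: 4: hit
pos 4: 3: hit
pos 5: 1: miss, frames (4 3 1)
pos 6: 3: hit
pos 7: 5: miss, evict 4, frames (1 3 5)
pos 8: 8: miss, evict 1, frames (3 5 8)
At position 8, page 1 is evicted.

1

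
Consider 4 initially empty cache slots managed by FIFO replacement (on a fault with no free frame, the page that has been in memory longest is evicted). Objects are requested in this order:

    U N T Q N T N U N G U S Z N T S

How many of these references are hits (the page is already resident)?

6

U → miss, frames [U]
N → miss, frames [U, N]
T → miss, frames [U, N, T]
Q → miss, frames [U, N, T, Q]
N → hit
T → hit
N → hit
U → hit
N → hit
G → miss, evict U, frames [N, T, Q, G]
U → miss, evict N, frames [T, Q, G, U]
S → miss, evict T, frames [Q, G, U, S]
Z → miss, evict Q, frames [G, U, S, Z]
N → miss, evict G, frames [U, S, Z, N]
T → miss, evict U, frames [S, Z, N, T]
S → hit
Hits: 6.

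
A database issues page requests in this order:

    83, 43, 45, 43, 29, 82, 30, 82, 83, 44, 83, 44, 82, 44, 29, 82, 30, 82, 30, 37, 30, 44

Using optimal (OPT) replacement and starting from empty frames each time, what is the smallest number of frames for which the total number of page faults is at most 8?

5

f=1: 22 faults
f=2: 13 faults
f=3: 10 faults
f=4: 9 faults
f=5: 8 faults
f=6: 8 faults
f=7: 8 faults
f=8: 8 faults
Smallest f with faults ≤ 8 is 5.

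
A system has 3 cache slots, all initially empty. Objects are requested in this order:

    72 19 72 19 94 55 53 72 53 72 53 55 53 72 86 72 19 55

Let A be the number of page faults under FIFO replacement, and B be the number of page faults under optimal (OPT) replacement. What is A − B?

2

Under FIFO: F F . . F F F F . . . . . . F . F F → 9 faults.
Under OPT: F F . . F F F . . . . . . . F . F . → 7 faults.
A − B = 9 − 7 = 2.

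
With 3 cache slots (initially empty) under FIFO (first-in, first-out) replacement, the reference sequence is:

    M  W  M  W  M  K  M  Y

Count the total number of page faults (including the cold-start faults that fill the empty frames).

4

M -> fault, frames {M}
W -> fault, frames {M,W}
M -> hit
W -> hit
M -> hit
K -> fault, frames {M,W,K}
M -> hit
Y -> fault, evict M, frames {W,K,Y}
Page faults: 4.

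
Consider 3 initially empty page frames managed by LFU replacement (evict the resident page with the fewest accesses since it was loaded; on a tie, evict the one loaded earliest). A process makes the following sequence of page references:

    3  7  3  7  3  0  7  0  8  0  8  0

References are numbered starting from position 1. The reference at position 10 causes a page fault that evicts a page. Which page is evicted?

pos 1: 3 → fault, frames {3}
pos 2: 7 → fault, frames {3,7}
pos 3: 3 → hit
pos 4: 7 → hit
pos 5: 3 → hit
pos 6: 0 → fault, frames {3,7,0}
pos 7: 7 → hit
pos 8: 0 → hit
pos 9: 8 → fault, evict 0, frames {3,7,8}
pos 10: 0 → fault, evict 8, frames {3,7,0}
At position 10, page 8 is evicted.

8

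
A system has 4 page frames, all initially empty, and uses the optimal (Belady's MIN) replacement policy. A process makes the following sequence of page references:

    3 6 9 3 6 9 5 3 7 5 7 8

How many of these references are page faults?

6

3: miss, frames (3)
6: miss, frames (3 6)
9: miss, frames (3 6 9)
3: hit
6: hit
9: hit
5: miss, frames (3 6 9 5)
3: hit
7: miss, evict 9, frames (3 6 5 7)
5: hit
7: hit
8: miss, evict 7, frames (3 6 5 8)
Page faults: 6.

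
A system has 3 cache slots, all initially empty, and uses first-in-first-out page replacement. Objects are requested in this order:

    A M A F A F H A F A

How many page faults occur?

A → miss, frames (A)
M → miss, frames (A M)
A → hit
F → miss, frames (A M F)
A → hit
F → hit
H → miss, evict A, frames (M F H)
A → miss, evict M, frames (F H A)
F → hit
A → hit
Page faults: 5.

5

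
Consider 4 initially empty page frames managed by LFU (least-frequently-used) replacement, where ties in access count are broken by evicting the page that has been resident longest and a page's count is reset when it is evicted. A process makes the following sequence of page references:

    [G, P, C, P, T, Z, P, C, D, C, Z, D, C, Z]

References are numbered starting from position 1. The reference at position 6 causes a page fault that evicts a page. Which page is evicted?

G

pos 1: G -> miss, frames (G)
pos 2: P -> miss, frames (G P)
pos 3: C -> miss, frames (G P C)
pos 4: P -> hit
pos 5: T -> miss, frames (G P C T)
pos 6: Z -> miss, evict G, frames (P C T Z)
At position 6, page G is evicted.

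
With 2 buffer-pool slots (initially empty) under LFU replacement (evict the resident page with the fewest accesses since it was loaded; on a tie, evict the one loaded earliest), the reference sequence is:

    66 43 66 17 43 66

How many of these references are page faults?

4

66 -> miss, frames {66}
43 -> miss, frames {66,43}
66 -> hit
17 -> miss, evict 43, frames {66,17}
43 -> miss, evict 17, frames {66,43}
66 -> hit
Page faults: 4.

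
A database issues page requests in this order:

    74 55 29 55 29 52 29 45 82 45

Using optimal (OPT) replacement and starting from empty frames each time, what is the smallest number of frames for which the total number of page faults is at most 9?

2

f=1: 10 faults
f=2: 6 faults
f=3: 6 faults
f=4: 6 faults
f=5: 6 faults
f=6: 6 faults
Smallest f with faults ≤ 9 is 2.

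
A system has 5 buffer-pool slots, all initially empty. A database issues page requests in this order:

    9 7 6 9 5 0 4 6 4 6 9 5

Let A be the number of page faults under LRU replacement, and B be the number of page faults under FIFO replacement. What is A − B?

Under LRU: F F F . F F F . . . . . → 6 faults.
Under FIFO: F F F . F F F . . . F . → 7 faults.
A − B = 6 − 7 = -1.

-1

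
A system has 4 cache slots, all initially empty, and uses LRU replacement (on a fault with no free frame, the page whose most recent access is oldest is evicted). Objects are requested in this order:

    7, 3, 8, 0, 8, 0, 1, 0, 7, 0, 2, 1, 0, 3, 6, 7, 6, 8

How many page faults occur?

11

7 -> fault, frames [7]
3 -> fault, frames [7, 3]
8 -> fault, frames [7, 3, 8]
0 -> fault, frames [7, 3, 8, 0]
8 -> hit
0 -> hit
1 -> fault, evict 7, frames [3, 8, 0, 1]
0 -> hit
7 -> fault, evict 3, frames [8, 1, 0, 7]
0 -> hit
2 -> fault, evict 8, frames [1, 7, 0, 2]
1 -> hit
0 -> hit
3 -> fault, evict 7, frames [2, 1, 0, 3]
6 -> fault, evict 2, frames [1, 0, 3, 6]
7 -> fault, evict 1, frames [0, 3, 6, 7]
6 -> hit
8 -> fault, evict 0, frames [3, 7, 6, 8]
Page faults: 11.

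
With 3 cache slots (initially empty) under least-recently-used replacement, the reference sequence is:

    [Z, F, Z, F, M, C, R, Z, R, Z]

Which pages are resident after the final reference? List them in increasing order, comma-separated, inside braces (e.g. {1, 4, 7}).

Z: miss, frames (Z)
F: miss, frames (Z F)
Z: hit
F: hit
M: miss, frames (Z F M)
C: miss, evict Z, frames (F M C)
R: miss, evict F, frames (M C R)
Z: miss, evict M, frames (C R Z)
R: hit
Z: hit

{C, R, Z}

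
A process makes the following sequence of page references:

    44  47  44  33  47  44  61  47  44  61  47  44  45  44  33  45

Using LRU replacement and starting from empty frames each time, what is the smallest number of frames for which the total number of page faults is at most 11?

f=1: 16 faults
f=2: 14 faults
f=3: 6 faults
f=4: 6 faults
f=5: 5 faults
Smallest f with faults ≤ 11 is 3.

3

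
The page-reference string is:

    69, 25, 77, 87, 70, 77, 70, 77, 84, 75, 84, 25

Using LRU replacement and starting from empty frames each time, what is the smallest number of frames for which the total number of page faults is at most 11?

f=1: 12 faults
f=2: 9 faults
f=3: 8 faults
f=4: 8 faults
f=5: 8 faults
f=6: 7 faults
f=7: 7 faults
Smallest f with faults ≤ 11 is 2.

2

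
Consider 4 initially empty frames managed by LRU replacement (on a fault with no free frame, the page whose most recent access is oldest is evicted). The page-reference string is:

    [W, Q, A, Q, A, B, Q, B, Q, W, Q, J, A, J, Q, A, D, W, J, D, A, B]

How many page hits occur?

W → fault, frames {W}
Q → fault, frames {W,Q}
A → fault, frames {W,Q,A}
Q → hit
A → hit
B → fault, frames {W,Q,A,B}
Q → hit
B → hit
Q → hit
W → hit
Q → hit
J → fault, evict A, frames {B,W,Q,J}
A → fault, evict B, frames {W,Q,J,A}
J → hit
Q → hit
A → hit
D → fault, evict W, frames {J,Q,A,D}
W → fault, evict J, frames {Q,A,D,W}
J → fault, evict Q, frames {A,D,W,J}
D → hit
A → hit
B → fault, evict W, frames {J,D,A,B}
Hits: 12.

12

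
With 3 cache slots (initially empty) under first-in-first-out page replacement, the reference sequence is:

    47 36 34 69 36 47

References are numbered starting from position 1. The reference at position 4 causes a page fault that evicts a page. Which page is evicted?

47

pos 1: 47: miss, frames {47}
pos 2: 36: miss, frames {47,36}
pos 3: 34: miss, frames {47,36,34}
pos 4: 69: miss, evict 47, frames {36,34,69}
At position 4, page 47 is evicted.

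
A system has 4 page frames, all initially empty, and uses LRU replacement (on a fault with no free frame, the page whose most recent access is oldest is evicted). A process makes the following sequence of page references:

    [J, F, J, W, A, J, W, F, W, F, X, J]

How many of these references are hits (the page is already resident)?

J -> fault, frames [J]
F -> fault, frames [J, F]
J -> hit
W -> fault, frames [F, J, W]
A -> fault, frames [F, J, W, A]
J -> hit
W -> hit
F -> hit
W -> hit
F -> hit
X -> fault, evict A, frames [J, W, F, X]
J -> hit
Hits: 7.

7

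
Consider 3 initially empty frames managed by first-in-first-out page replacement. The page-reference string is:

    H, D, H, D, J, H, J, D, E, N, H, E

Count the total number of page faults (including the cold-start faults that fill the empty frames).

H → miss, frames (H)
D → miss, frames (H D)
H → hit
D → hit
J → miss, frames (H D J)
H → hit
J → hit
D → hit
E → miss, evict H, frames (D J E)
N → miss, evict D, frames (J E N)
H → miss, evict J, frames (E N H)
E → hit
Page faults: 6.

6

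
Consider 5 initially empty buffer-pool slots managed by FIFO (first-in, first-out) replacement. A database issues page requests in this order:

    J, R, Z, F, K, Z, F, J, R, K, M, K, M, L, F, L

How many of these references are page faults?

7

J: fault, frames [J]
R: fault, frames [J, R]
Z: fault, frames [J, R, Z]
F: fault, frames [J, R, Z, F]
K: fault, frames [J, R, Z, F, K]
Z: hit
F: hit
J: hit
R: hit
K: hit
M: fault, evict J, frames [R, Z, F, K, M]
K: hit
M: hit
L: fault, evict R, frames [Z, F, K, M, L]
F: hit
L: hit
Page faults: 7.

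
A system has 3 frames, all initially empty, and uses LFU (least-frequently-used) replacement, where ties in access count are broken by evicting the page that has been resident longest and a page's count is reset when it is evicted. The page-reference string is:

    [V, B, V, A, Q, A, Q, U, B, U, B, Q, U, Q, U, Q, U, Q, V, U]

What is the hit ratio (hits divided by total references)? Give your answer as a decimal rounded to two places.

0.50

V: fault, frames (V)
B: fault, frames (V B)
V: hit
A: fault, frames (V B A)
Q: fault, evict B, frames (V A Q)
A: hit
Q: hit
U: fault, evict V, frames (A Q U)
B: fault, evict U, frames (A Q B)
U: fault, evict B, frames (A Q U)
B: fault, evict U, frames (A Q B)
Q: hit
U: fault, evict B, frames (A Q U)
Q: hit
U: hit
Q: hit
U: hit
Q: hit
V: fault, evict A, frames (Q U V)
U: hit
Hits: 10 of 20 references → 10/20 = 0.5000.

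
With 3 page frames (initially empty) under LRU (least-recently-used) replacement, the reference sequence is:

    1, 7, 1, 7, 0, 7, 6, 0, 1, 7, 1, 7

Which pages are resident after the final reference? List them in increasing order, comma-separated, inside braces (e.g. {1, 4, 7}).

{0, 1, 7}

1 -> fault, frames (1)
7 -> fault, frames (1 7)
1 -> hit
7 -> hit
0 -> fault, frames (1 7 0)
7 -> hit
6 -> fault, evict 1, frames (0 7 6)
0 -> hit
1 -> fault, evict 7, frames (6 0 1)
7 -> fault, evict 6, frames (0 1 7)
1 -> hit
7 -> hit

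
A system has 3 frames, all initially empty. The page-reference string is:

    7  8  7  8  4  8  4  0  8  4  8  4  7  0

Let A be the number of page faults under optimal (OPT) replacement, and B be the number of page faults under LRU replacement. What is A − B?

-1

Under OPT: F F . . F . . F . . . . F . → 5 faults.
Under LRU: F F . . F . . F . . . . F F → 6 faults.
A − B = 5 − 6 = -1.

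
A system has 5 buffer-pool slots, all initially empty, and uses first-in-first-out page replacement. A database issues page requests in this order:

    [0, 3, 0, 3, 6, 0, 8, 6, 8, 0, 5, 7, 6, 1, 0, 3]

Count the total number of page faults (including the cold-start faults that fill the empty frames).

0 -> fault, frames {0}
3 -> fault, frames {0,3}
0 -> hit
3 -> hit
6 -> fault, frames {0,3,6}
0 -> hit
8 -> fault, frames {0,3,6,8}
6 -> hit
8 -> hit
0 -> hit
5 -> fault, frames {0,3,6,8,5}
7 -> fault, evict 0, frames {3,6,8,5,7}
6 -> hit
1 -> fault, evict 3, frames {6,8,5,7,1}
0 -> fault, evict 6, frames {8,5,7,1,0}
3 -> fault, evict 8, frames {5,7,1,0,3}
Page faults: 9.

9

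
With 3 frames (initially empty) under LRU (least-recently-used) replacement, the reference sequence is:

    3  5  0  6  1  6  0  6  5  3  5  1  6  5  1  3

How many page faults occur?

3: miss, frames [3]
5: miss, frames [3, 5]
0: miss, frames [3, 5, 0]
6: miss, evict 3, frames [5, 0, 6]
1: miss, evict 5, frames [0, 6, 1]
6: hit
0: hit
6: hit
5: miss, evict 1, frames [0, 6, 5]
3: miss, evict 0, frames [6, 5, 3]
5: hit
1: miss, evict 6, frames [3, 5, 1]
6: miss, evict 3, frames [5, 1, 6]
5: hit
1: hit
3: miss, evict 6, frames [5, 1, 3]
Page faults: 10.

10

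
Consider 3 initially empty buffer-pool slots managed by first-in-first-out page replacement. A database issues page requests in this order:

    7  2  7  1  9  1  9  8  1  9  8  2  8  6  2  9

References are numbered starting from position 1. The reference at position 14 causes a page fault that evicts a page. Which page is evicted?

9

pos 1: 7: fault, frames (7)
pos 2: 2: fault, frames (7 2)
pos 3: 7: hit
pos 4: 1: fault, frames (7 2 1)
pos 5: 9: fault, evict 7, frames (2 1 9)
pos 6: 1: hit
pos 7: 9: hit
pos 8: 8: fault, evict 2, frames (1 9 8)
pos 9: 1: hit
pos 10: 9: hit
pos 11: 8: hit
pos 12: 2: fault, evict 1, frames (9 8 2)
pos 13: 8: hit
pos 14: 6: fault, evict 9, frames (8 2 6)
At position 14, page 9 is evicted.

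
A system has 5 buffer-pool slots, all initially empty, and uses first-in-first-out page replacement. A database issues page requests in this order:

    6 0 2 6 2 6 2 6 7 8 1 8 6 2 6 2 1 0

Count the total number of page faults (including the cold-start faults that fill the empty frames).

6 -> fault, frames (6)
0 -> fault, frames (6 0)
2 -> fault, frames (6 0 2)
6 -> hit
2 -> hit
6 -> hit
2 -> hit
6 -> hit
7 -> fault, frames (6 0 2 7)
8 -> fault, frames (6 0 2 7 8)
1 -> fault, evict 6, frames (0 2 7 8 1)
8 -> hit
6 -> fault, evict 0, frames (2 7 8 1 6)
2 -> hit
6 -> hit
2 -> hit
1 -> hit
0 -> fault, evict 2, frames (7 8 1 6 0)
Page faults: 8.

8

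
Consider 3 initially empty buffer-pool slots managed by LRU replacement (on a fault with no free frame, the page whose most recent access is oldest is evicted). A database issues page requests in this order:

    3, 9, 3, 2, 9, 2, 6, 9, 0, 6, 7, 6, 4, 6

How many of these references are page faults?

7

3: miss, frames {3}
9: miss, frames {3,9}
3: hit
2: miss, frames {9,3,2}
9: hit
2: hit
6: miss, evict 3, frames {9,2,6}
9: hit
0: miss, evict 2, frames {6,9,0}
6: hit
7: miss, evict 9, frames {0,6,7}
6: hit
4: miss, evict 0, frames {7,6,4}
6: hit
Page faults: 7.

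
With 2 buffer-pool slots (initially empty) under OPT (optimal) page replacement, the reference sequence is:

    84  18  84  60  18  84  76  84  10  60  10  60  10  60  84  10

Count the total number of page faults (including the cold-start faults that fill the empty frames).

8

84 → fault, frames [84]
18 → fault, frames [84, 18]
84 → hit
60 → fault, evict 84, frames [18, 60]
18 → hit
84 → fault, evict 18, frames [60, 84]
76 → fault, evict 60, frames [84, 76]
84 → hit
10 → fault, evict 76, frames [84, 10]
60 → fault, evict 84, frames [10, 60]
10 → hit
60 → hit
10 → hit
60 → hit
84 → fault, evict 60, frames [10, 84]
10 → hit
Page faults: 8.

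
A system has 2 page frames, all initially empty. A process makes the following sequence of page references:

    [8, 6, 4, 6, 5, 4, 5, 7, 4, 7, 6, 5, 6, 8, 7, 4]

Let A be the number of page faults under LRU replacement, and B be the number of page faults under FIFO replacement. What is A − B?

1

Under LRU: F F F . F F . F F . F F . F F F → 12 faults.
Under FIFO: F F F . F . . F F . F F . F F F → 11 faults.
A − B = 12 − 11 = 1.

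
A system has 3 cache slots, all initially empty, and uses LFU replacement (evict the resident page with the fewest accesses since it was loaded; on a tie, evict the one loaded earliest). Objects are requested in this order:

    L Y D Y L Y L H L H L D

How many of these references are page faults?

L → fault, frames {L}
Y → fault, frames {L,Y}
D → fault, frames {L,Y,D}
Y → hit
L → hit
Y → hit
L → hit
H → fault, evict D, frames {L,Y,H}
L → hit
H → hit
L → hit
D → fault, evict H, frames {L,Y,D}
Page faults: 5.

5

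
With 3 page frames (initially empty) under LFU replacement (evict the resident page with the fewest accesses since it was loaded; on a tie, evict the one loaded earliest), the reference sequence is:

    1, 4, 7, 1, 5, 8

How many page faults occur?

5

1: miss, frames (1)
4: miss, frames (1 4)
7: miss, frames (1 4 7)
1: hit
5: miss, evict 4, frames (1 7 5)
8: miss, evict 7, frames (1 5 8)
Page faults: 5.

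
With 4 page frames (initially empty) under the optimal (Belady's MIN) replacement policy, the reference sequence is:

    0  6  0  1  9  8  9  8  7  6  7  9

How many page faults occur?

6

0: miss, frames (0)
6: miss, frames (0 6)
0: hit
1: miss, frames (0 6 1)
9: miss, frames (0 6 1 9)
8: miss, evict 1, frames (0 6 9 8)
9: hit
8: hit
7: miss, evict 8, frames (0 6 9 7)
6: hit
7: hit
9: hit
Page faults: 6.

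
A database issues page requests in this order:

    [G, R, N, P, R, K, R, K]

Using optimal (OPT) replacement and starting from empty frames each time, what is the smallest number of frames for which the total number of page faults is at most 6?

2

f=1: 8 faults
f=2: 5 faults
f=3: 5 faults
f=4: 5 faults
f=5: 5 faults
Smallest f with faults ≤ 6 is 2.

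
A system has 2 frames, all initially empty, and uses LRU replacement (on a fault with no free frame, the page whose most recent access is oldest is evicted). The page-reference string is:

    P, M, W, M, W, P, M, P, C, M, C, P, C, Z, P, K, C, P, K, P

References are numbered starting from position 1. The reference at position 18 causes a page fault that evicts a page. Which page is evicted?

K

pos 1: P -> miss, frames {P}
pos 2: M -> miss, frames {P,M}
pos 3: W -> miss, evict P, frames {M,W}
pos 4: M -> hit
pos 5: W -> hit
pos 6: P -> miss, evict M, frames {W,P}
pos 7: M -> miss, evict W, frames {P,M}
pos 8: P -> hit
pos 9: C -> miss, evict M, frames {P,C}
pos 10: M -> miss, evict P, frames {C,M}
pos 11: C -> hit
pos 12: P -> miss, evict M, frames {C,P}
pos 13: C -> hit
pos 14: Z -> miss, evict P, frames {C,Z}
pos 15: P -> miss, evict C, frames {Z,P}
pos 16: K -> miss, evict Z, frames {P,K}
pos 17: C -> miss, evict P, frames {K,C}
pos 18: P -> miss, evict K, frames {C,P}
At position 18, page K is evicted.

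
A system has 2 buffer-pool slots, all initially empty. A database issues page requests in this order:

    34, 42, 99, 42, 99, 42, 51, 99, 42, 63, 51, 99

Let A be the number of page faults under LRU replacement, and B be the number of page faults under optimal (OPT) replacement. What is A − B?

2

Under LRU: F F F . . . F F F F F F → 9 faults.
Under OPT: F F F . . . F . F F . F → 7 faults.
A − B = 9 − 7 = 2.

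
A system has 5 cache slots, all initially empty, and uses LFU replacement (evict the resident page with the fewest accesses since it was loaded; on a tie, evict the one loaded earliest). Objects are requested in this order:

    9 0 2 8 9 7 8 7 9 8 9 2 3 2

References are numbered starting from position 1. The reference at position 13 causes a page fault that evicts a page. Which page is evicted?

0

pos 1: 9: miss, frames (9)
pos 2: 0: miss, frames (9 0)
pos 3: 2: miss, frames (9 0 2)
pos 4: 8: miss, frames (9 0 2 8)
pos 5: 9: hit
pos 6: 7: miss, frames (9 0 2 8 7)
pos 7: 8: hit
pos 8: 7: hit
pos 9: 9: hit
pos 10: 8: hit
pos 11: 9: hit
pos 12: 2: hit
pos 13: 3: miss, evict 0, frames (9 2 8 7 3)
At position 13, page 0 is evicted.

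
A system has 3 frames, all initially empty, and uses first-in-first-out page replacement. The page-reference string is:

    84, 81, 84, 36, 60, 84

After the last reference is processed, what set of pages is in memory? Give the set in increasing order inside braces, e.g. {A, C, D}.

84 → fault, frames (84)
81 → fault, frames (84 81)
84 → hit
36 → fault, frames (84 81 36)
60 → fault, evict 84, frames (81 36 60)
84 → fault, evict 81, frames (36 60 84)

{36, 60, 84}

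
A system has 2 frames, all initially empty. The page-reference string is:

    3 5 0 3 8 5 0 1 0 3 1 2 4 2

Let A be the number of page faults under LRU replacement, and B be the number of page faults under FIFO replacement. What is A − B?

Under LRU: F F F F F F F F . F F F F . → 12 faults.
Under FIFO: F F F F F F F F . F . F F . → 11 faults.
A − B = 12 − 11 = 1.

1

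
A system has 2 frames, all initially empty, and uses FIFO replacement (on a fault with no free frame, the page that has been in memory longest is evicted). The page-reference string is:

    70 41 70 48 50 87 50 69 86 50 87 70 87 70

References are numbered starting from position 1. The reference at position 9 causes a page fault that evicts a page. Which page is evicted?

87

pos 1: 70 → miss, frames [70]
pos 2: 41 → miss, frames [70, 41]
pos 3: 70 → hit
pos 4: 48 → miss, evict 70, frames [41, 48]
pos 5: 50 → miss, evict 41, frames [48, 50]
pos 6: 87 → miss, evict 48, frames [50, 87]
pos 7: 50 → hit
pos 8: 69 → miss, evict 50, frames [87, 69]
pos 9: 86 → miss, evict 87, frames [69, 86]
At position 9, page 87 is evicted.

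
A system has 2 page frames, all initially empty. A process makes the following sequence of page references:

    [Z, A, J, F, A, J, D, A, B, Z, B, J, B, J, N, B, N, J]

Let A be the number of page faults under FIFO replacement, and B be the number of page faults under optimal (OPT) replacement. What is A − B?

Under FIFO: F F F F F F F F F F . F F . F . . F → 14 faults.
Under OPT: F F F F . F F . F F . F . . F . . F → 11 faults.
A − B = 14 − 11 = 3.

3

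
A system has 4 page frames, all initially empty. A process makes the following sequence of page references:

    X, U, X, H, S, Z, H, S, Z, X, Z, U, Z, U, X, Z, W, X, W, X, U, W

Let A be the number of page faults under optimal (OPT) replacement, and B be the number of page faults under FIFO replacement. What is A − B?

-1

Under OPT: F F . F F F . . . . . F . . . . F . . . . . → 7 faults.
Under FIFO: F F . F F F . . . F . F . . . . F . . . . . → 8 faults.
A − B = 7 − 8 = -1.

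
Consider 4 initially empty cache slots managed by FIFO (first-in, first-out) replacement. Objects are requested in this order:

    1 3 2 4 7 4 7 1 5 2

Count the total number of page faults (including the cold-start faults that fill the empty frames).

8

1 -> fault, frames [1]
3 -> fault, frames [1, 3]
2 -> fault, frames [1, 3, 2]
4 -> fault, frames [1, 3, 2, 4]
7 -> fault, evict 1, frames [3, 2, 4, 7]
4 -> hit
7 -> hit
1 -> fault, evict 3, frames [2, 4, 7, 1]
5 -> fault, evict 2, frames [4, 7, 1, 5]
2 -> fault, evict 4, frames [7, 1, 5, 2]
Page faults: 8.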